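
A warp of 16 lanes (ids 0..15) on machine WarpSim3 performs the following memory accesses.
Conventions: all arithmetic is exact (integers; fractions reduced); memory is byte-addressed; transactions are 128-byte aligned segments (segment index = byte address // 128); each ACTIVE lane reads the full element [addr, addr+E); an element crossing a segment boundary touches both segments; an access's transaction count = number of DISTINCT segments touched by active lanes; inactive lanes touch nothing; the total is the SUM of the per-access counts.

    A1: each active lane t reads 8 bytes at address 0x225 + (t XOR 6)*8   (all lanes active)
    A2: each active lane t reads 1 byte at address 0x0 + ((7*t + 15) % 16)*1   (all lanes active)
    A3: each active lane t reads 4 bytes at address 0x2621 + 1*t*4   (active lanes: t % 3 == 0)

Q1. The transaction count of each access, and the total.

A1: 2 transactions
A2: 1 transaction
A3: 1 transaction

Answer: 2,1,1; total 4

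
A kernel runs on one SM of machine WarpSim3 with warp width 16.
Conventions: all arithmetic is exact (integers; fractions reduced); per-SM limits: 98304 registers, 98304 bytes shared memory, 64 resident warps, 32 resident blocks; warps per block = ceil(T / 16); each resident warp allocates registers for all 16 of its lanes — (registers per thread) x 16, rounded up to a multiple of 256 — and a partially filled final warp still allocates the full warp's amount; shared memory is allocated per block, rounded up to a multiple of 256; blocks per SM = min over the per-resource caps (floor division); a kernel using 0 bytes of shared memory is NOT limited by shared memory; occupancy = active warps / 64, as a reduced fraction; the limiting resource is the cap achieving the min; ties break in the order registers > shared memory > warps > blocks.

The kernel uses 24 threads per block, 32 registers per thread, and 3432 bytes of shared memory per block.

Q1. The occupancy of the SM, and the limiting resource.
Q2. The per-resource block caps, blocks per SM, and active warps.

Answer: occupancy 27/32, limited by shared memory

registers: 96 blocks
shared memory: 27 blocks
warps: 32 blocks
blocks: 32 blocks

Answer: 27 blocks, 54 active warps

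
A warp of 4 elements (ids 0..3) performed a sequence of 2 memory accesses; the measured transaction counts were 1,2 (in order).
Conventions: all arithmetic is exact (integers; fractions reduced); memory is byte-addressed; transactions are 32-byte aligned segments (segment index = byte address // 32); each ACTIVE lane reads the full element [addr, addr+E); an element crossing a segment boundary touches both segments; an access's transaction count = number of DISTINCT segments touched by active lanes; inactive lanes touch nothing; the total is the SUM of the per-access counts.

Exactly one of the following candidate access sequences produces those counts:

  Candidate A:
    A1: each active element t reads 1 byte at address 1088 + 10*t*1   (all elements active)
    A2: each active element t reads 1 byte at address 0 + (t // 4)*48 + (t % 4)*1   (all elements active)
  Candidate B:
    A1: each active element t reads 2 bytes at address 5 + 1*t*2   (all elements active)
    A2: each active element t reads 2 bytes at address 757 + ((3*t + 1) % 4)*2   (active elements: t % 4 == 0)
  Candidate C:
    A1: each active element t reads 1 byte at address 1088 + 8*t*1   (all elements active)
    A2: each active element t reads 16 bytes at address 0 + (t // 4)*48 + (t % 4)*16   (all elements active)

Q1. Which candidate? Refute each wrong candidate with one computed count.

A: A2 gives 1 transaction, not 2
B: A2 gives 1 transaction, not 2
C: all counts match (1,2)

Answer: C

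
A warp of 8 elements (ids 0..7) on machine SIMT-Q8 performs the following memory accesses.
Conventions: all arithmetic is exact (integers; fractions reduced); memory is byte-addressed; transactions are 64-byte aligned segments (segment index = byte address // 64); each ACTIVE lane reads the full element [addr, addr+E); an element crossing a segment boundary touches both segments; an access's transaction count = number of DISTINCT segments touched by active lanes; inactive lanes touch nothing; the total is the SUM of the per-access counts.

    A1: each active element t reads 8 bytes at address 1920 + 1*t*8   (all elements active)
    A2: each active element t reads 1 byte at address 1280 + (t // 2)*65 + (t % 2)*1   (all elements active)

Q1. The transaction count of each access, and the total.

A1: 1 transaction
A2: 4 transactions

Answer: 1,4; total 5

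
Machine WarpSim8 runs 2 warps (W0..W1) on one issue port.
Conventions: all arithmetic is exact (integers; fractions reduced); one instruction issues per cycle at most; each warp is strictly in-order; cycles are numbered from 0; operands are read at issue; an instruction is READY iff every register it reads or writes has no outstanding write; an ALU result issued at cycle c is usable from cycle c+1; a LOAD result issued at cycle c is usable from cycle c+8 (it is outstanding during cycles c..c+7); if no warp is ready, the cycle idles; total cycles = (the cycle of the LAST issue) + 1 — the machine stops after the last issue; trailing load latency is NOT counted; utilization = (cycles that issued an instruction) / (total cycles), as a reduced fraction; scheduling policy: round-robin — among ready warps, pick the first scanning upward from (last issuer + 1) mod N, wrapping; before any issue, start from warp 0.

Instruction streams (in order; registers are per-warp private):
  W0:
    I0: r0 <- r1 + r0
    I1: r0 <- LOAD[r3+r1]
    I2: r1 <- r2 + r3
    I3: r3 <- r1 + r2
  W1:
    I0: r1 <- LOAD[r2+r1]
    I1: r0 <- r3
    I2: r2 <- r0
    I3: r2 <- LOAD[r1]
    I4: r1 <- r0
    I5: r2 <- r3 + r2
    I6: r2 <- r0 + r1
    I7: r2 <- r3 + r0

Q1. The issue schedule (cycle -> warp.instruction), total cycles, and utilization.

cycle 0: W0.I0
cycle 1: W1.I0
cycle 2: W0.I1
cycle 3: W1.I1
cycle 4: W0.I2
cycle 5: W1.I2
cycle 6: W0.I3
cycle 7: idle
cycle 8: idle
cycle 9: W1.I3
cycle 10: W1.I4
cycle 11: idle
cycle 12: idle
cycle 13: idle
cycle 14: idle
cycle 15: idle
cycle 16: idle
cycle 17: W1.I5
cycle 18: W1.I6
cycle 19: W1.I7

Answer: 20 cycles, utilization 3/5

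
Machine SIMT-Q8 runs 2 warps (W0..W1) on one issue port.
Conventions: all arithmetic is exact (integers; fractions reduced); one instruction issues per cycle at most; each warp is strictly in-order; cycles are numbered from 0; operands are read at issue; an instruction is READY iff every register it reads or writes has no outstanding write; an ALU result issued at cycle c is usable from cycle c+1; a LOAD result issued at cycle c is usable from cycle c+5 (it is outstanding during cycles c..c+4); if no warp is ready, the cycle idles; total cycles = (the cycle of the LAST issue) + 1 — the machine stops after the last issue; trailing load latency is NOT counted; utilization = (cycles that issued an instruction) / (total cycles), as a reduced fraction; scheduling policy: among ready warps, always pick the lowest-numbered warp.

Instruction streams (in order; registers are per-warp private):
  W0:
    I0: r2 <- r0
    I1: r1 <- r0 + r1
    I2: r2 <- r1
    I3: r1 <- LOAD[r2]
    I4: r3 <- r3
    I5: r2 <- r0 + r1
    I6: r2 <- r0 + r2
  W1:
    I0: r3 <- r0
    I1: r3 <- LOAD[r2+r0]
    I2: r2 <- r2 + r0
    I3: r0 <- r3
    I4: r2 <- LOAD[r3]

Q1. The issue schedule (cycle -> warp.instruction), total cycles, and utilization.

cycle 0: W0.I0
cycle 1: W0.I1
cycle 2: W0.I2
cycle 3: W0.I3
cycle 4: W0.I4
cycle 5: W1.I0
cycle 6: W1.I1
cycle 7: W1.I2
cycle 8: W0.I5
cycle 9: W0.I6
cycle 10: idle
cycle 11: W1.I3
cycle 12: W1.I4

Answer: 13 cycles, utilization 12/13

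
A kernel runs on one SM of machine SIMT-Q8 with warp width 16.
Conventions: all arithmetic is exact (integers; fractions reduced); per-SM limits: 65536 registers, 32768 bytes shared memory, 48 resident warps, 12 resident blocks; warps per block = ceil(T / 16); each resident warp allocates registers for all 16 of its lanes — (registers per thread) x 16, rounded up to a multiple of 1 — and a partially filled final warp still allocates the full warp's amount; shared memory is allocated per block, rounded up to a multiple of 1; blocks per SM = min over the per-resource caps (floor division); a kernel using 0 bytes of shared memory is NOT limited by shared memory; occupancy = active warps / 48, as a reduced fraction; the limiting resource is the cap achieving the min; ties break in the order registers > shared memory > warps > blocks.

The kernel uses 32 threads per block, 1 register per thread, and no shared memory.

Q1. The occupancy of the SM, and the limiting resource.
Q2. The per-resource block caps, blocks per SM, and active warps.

Answer: occupancy 1/2, limited by blocks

registers: 2048 blocks
shared memory: no limit (kernel uses none)
warps: 24 blocks
blocks: 12 blocks

Answer: 12 blocks, 24 active warps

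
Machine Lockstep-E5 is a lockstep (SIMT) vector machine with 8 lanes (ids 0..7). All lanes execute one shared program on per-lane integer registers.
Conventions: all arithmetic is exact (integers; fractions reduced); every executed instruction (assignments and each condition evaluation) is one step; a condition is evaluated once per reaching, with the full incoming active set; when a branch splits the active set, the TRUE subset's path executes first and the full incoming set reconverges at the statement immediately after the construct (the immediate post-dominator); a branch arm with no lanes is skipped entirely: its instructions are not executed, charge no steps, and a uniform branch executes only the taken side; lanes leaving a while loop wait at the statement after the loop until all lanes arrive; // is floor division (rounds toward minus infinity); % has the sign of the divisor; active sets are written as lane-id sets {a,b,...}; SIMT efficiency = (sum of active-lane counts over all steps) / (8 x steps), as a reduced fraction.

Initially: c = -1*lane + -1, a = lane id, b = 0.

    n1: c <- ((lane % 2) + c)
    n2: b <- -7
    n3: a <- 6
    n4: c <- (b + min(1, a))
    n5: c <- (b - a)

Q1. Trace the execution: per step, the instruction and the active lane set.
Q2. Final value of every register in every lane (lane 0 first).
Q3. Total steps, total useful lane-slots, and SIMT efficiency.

step 0: c <- ((lane % 2) + c)        {0,1,2,3,4,5,6,7}
step 1: b <- -7                      {0,1,2,3,4,5,6,7}
step 2: a <- 6                       {0,1,2,3,4,5,6,7}
step 3: c <- (b + min(1, a))         {0,1,2,3,4,5,6,7}
step 4: c <- (b - a)                 {0,1,2,3,4,5,6,7}

Answer: 5 steps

c: -13,-13,-13,-13,-13,-13,-13,-13
a: 6,6,6,6,6,6,6,6
b: -7,-7,-7,-7,-7,-7,-7,-7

steps = 5; useful = 40; efficiency = 40/40 = 1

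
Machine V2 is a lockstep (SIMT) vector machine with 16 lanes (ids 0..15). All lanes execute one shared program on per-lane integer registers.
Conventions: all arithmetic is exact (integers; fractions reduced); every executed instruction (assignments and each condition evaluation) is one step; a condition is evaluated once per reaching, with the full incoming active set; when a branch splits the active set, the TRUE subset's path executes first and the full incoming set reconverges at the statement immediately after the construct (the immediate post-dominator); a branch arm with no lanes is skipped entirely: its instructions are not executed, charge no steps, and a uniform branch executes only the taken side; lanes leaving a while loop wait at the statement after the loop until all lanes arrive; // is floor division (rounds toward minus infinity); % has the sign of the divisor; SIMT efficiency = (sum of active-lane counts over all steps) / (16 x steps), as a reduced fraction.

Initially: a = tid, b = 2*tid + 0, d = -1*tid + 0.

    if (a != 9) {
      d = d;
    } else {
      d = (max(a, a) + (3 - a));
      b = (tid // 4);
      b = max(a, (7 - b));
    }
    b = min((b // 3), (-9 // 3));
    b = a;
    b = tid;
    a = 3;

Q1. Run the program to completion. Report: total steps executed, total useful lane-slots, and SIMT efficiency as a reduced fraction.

Answer: 9 steps, 98 useful, 49/72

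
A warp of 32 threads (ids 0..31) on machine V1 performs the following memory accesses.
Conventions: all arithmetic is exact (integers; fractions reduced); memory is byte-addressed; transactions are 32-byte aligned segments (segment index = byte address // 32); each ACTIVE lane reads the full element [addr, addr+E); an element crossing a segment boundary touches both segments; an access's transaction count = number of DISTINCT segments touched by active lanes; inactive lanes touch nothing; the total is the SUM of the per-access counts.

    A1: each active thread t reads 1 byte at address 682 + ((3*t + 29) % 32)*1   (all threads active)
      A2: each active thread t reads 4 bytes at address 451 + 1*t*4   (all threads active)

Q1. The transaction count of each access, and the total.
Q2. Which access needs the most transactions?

A1: 2 transactions
A2: 5 transactions

Answer: 2,5; total 7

Answer: A2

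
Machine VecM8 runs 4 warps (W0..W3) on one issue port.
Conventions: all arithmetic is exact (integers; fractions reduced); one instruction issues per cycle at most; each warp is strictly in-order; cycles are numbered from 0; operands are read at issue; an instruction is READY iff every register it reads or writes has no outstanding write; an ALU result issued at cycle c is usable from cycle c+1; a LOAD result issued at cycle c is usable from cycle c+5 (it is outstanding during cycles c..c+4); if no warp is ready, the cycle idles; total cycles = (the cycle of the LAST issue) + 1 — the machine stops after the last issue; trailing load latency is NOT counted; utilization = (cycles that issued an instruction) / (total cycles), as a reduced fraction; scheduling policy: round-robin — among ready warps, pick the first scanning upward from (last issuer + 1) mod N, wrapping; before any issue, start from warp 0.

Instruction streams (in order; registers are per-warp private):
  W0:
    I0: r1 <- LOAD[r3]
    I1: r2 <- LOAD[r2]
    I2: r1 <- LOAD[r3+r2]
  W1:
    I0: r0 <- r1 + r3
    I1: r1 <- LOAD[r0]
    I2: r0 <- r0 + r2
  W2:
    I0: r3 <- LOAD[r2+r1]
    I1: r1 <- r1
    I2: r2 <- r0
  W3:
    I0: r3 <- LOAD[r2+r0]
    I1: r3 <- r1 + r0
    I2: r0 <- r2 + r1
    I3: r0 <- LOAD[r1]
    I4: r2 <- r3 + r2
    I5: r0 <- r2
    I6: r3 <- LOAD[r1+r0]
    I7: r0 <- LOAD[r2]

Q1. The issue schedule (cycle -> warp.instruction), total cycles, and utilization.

cycle 0: W0.I0
cycle 1: W1.I0
cycle 2: W2.I0
cycle 3: W3.I0
cycle 4: W0.I1
cycle 5: W1.I1
cycle 6: W2.I1
cycle 7: W1.I2
cycle 8: W2.I2
cycle 9: W3.I1
cycle 10: W0.I2
cycle 11: W3.I2
cycle 12: W3.I3
cycle 13: W3.I4
cycle 14: idle
cycle 15: idle
cycle 16: idle
cycle 17: W3.I5
cycle 18: W3.I6
cycle 19: W3.I7

Answer: 20 cycles, utilization 17/20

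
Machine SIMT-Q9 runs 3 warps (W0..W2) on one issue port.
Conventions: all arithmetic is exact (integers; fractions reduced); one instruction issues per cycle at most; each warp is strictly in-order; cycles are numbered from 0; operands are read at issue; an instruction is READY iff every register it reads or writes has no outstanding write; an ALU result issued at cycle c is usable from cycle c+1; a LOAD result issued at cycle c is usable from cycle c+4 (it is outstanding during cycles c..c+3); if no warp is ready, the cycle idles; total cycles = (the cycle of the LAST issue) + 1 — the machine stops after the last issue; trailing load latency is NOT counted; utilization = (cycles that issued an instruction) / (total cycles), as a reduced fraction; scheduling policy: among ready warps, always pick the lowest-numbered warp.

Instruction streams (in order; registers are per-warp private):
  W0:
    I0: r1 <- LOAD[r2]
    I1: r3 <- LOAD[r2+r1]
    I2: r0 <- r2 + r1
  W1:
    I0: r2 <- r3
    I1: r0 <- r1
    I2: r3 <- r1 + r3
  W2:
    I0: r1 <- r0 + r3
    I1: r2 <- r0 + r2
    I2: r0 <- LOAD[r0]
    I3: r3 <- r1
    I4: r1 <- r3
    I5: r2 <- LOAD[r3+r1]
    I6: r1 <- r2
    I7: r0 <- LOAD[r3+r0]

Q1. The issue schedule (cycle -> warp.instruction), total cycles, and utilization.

cycle 0: W0.I0
cycle 1: W1.I0
cycle 2: W1.I1
cycle 3: W1.I2
cycle 4: W0.I1
cycle 5: W0.I2
cycle 6: W2.I0
cycle 7: W2.I1
cycle 8: W2.I2
cycle 9: W2.I3
cycle 10: W2.I4
cycle 11: W2.I5
cycle 12: idle
cycle 13: idle
cycle 14: idle
cycle 15: W2.I6
cycle 16: W2.I7

Answer: 17 cycles, utilization 14/17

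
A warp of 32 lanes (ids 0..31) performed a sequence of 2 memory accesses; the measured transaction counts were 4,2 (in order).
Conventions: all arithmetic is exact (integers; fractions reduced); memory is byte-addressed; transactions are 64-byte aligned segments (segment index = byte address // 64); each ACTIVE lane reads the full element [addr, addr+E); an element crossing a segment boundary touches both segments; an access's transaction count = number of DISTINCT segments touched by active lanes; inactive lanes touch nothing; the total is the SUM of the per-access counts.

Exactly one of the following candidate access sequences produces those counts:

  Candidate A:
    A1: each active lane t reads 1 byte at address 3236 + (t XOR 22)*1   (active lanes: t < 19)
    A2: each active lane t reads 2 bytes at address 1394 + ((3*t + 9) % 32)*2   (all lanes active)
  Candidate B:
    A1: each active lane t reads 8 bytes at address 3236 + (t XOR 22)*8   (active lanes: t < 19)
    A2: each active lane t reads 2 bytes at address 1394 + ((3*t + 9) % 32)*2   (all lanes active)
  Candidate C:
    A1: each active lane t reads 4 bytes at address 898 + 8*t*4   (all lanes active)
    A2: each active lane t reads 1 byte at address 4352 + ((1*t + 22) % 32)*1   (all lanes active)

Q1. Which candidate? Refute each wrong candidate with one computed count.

A: A1 gives 2 transactions, not 4
C: A1 gives 16 transactions, not 4
B: all counts match (4,2)

Answer: B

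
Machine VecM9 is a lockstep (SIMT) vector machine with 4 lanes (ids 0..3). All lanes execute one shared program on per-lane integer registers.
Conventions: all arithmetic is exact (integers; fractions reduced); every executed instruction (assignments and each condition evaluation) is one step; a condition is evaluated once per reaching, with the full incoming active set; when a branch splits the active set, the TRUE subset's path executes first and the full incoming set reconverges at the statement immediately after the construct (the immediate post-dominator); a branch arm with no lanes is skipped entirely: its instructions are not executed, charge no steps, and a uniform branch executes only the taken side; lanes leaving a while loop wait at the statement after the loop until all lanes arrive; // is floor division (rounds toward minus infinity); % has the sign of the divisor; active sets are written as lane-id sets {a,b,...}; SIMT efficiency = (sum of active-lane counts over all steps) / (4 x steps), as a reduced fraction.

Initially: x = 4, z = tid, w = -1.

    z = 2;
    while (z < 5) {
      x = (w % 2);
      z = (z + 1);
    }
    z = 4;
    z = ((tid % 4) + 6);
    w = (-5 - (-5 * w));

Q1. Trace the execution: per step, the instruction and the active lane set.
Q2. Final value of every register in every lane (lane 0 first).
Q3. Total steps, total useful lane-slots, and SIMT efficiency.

step 0: z <- 2                       {0,1,2,3}
step 1: eval (z < 5)                 {0,1,2,3}
step 2: x <- (w % 2)                 {0,1,2,3}
step 3: z <- (z + 1)                 {0,1,2,3}
step 4: eval (z < 5)                 {0,1,2,3}
step 5: x <- (w % 2)                 {0,1,2,3}
step 6: z <- (z + 1)                 {0,1,2,3}
step 7: eval (z < 5)                 {0,1,2,3}
step 8: x <- (w % 2)                 {0,1,2,3}
step 9: z <- (z + 1)                 {0,1,2,3}
step 10: eval (z < 5)                 {0,1,2,3}
step 11: z <- 4                       {0,1,2,3}
step 12: z <- ((tid % 4) + 6)         {0,1,2,3}
step 13: w <- (-5 - (-5 * w))         {0,1,2,3}

Answer: 14 steps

x: 1,1,1,1
z: 6,7,8,9
w: -10,-10,-10,-10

steps = 14; useful = 56; efficiency = 56/56 = 1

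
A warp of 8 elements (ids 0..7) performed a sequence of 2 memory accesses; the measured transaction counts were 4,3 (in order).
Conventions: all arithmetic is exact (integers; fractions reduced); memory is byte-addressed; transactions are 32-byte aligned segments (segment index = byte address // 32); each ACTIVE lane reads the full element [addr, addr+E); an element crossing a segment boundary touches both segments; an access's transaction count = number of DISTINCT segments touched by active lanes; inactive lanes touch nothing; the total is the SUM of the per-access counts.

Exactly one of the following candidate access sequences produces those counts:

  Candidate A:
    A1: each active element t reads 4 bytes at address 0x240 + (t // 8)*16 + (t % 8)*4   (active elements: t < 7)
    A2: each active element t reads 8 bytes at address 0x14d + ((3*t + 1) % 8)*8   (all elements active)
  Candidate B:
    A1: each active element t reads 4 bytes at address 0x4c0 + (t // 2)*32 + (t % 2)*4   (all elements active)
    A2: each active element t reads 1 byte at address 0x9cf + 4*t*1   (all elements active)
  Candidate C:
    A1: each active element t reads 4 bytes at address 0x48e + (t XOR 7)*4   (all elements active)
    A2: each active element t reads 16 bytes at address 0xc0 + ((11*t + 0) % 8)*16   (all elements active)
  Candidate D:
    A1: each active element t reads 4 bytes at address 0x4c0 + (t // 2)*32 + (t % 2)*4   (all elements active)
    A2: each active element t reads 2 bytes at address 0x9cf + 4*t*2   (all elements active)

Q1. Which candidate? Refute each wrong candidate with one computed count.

A: A1 gives 1 transaction, not 4
B: A2 gives 2 transactions, not 3
C: A1 gives 2 transactions, not 4
D: all counts match (4,3)

Answer: D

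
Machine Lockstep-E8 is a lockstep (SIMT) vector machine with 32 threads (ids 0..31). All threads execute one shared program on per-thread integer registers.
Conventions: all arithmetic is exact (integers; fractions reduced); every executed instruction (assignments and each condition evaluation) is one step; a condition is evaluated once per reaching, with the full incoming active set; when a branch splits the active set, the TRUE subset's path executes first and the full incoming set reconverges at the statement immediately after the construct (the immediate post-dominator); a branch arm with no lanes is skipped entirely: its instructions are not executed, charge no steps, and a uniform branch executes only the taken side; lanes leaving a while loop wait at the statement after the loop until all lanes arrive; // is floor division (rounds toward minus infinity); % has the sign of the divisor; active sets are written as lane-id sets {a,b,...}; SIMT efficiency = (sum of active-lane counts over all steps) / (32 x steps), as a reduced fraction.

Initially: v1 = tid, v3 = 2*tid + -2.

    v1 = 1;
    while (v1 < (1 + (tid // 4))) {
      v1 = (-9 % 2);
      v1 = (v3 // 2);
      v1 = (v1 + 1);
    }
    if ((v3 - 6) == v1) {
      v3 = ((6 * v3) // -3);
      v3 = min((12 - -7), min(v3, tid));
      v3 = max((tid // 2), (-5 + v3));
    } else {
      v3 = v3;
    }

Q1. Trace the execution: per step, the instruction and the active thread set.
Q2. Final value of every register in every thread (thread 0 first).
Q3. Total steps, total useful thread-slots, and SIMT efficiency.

step 0: v1 <- 1                      {0,1,2,3,4,5,6,7,8,9,10,11,12,13,14,15,16,17,18,19,20,21,22,23,24,25,26,27,28,29,30,31}
step 1: eval (v1 < (1 + (tid // 4))) {0,1,2,3,4,5,6,7,8,9,10,11,12,13,14,15,16,17,18,19,20,21,22,23,24,25,26,27,28,29,30,31}
step 2: v1 <- (-9 % 2)               {4,5,6,7,8,9,10,11,12,13,14,15,16,17,18,19,20,21,22,23,24,25,26,27,28,29,30,31}
step 3: v1 <- (v3 // 2)              {4,5,6,7,8,9,10,11,12,13,14,15,16,17,18,19,20,21,22,23,24,25,26,27,28,29,30,31}
step 4: v1 <- (v1 + 1)               {4,5,6,7,8,9,10,11,12,13,14,15,16,17,18,19,20,21,22,23,24,25,26,27,28,29,30,31}
step 5: eval (v1 < (1 + (tid // 4))) {4,5,6,7,8,9,10,11,12,13,14,15,16,17,18,19,20,21,22,23,24,25,26,27,28,29,30,31}
step 6: eval ((v3 - 6) == v1)        {0,1,2,3,4,5,6,7,8,9,10,11,12,13,14,15,16,17,18,19,20,21,22,23,24,25,26,27,28,29,30,31}
step 7: v3 <- ((6 * v3) // -3)       {8}
step 8: v3 <- min((12 - -7), min(v3, tid)) {8}
step 9: v3 <- max((tid // 2), (-5 + v3)) {8}
step 10: v3 <- v3                     {0,1,2,3,4,5,6,7,9,10,11,12,13,14,15,16,17,18,19,20,21,22,23,24,25,26,27,28,29,30,31}

Answer: 11 steps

v1: 1,1,1,1,4,5,6,7,8,9,10,11,12,13,14,15,16,17,18,19,20,21,22,23,24,25,26,27,28,29,30,31
v3: -2,0,2,4,6,8,10,12,4,16,18,20,22,24,26,28,30,32,34,36,38,40,42,44,46,48,50,52,54,56,58,60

steps = 11; useful = 242; efficiency = 242/352 = 11/16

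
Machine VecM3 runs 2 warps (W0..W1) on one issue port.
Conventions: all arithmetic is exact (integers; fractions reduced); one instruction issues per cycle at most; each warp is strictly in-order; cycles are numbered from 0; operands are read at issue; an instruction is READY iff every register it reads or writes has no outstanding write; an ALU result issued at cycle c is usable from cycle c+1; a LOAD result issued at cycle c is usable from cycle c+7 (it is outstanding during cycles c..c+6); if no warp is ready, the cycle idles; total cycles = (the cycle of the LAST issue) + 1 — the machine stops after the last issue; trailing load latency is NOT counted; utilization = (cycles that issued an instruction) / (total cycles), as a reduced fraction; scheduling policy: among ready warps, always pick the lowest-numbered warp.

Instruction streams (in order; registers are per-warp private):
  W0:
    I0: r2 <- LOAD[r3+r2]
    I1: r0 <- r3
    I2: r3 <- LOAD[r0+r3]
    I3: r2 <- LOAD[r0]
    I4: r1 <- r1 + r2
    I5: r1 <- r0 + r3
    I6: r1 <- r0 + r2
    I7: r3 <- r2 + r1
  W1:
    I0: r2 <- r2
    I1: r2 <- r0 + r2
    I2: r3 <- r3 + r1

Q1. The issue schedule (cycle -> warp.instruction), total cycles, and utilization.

cycle 0: W0.I0
cycle 1: W0.I1
cycle 2: W0.I2
cycle 3: W1.I0
cycle 4: W1.I1
cycle 5: W1.I2
cycle 6: idle
cycle 7: W0.I3
cycle 8: idle
cycle 9: idle
cycle 10: idle
cycle 11: idle
cycle 12: idle
cycle 13: idle
cycle 14: W0.I4
cycle 15: W0.I5
cycle 16: W0.I6
cycle 17: W0.I7

Answer: 18 cycles, utilization 11/18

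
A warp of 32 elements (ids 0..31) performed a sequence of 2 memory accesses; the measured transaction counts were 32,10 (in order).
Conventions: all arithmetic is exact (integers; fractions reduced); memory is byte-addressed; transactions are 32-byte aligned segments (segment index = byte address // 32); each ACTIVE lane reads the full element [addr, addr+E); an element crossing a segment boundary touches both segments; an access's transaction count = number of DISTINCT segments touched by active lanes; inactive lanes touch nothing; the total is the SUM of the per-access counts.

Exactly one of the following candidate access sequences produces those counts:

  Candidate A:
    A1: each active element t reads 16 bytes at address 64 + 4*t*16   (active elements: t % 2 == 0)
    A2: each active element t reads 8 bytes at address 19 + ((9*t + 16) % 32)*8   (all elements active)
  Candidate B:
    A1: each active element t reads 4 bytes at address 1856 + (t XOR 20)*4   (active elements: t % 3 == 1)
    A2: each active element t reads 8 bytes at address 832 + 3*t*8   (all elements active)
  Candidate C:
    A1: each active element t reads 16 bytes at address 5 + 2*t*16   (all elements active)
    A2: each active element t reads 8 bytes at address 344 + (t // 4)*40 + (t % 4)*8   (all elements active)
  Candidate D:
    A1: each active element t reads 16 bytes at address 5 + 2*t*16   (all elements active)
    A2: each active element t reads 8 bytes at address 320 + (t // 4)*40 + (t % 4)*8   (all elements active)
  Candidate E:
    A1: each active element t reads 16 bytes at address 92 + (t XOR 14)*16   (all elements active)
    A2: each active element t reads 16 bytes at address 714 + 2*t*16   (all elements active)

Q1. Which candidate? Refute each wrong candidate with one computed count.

A: A1 gives 16 transactions, not 32
B: A1 gives 4 transactions, not 32
C: A2 gives 11 transactions, not 10
E: A1 gives 17 transactions, not 32
D: all counts match (32,10)

Answer: D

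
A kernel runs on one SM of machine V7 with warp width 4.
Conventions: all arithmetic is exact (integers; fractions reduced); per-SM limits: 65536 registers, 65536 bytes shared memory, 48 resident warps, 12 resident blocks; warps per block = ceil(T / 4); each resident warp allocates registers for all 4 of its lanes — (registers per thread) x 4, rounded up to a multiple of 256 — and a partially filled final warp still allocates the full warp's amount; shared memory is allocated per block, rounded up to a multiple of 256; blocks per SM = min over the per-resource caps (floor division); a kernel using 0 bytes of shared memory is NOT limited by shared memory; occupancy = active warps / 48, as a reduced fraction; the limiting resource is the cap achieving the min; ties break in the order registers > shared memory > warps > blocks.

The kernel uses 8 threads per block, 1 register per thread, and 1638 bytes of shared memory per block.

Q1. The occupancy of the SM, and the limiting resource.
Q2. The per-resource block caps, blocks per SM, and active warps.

Answer: occupancy 1/2, limited by blocks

registers: 128 blocks
shared memory: 36 blocks
warps: 24 blocks
blocks: 12 blocks

Answer: 12 blocks, 24 active warps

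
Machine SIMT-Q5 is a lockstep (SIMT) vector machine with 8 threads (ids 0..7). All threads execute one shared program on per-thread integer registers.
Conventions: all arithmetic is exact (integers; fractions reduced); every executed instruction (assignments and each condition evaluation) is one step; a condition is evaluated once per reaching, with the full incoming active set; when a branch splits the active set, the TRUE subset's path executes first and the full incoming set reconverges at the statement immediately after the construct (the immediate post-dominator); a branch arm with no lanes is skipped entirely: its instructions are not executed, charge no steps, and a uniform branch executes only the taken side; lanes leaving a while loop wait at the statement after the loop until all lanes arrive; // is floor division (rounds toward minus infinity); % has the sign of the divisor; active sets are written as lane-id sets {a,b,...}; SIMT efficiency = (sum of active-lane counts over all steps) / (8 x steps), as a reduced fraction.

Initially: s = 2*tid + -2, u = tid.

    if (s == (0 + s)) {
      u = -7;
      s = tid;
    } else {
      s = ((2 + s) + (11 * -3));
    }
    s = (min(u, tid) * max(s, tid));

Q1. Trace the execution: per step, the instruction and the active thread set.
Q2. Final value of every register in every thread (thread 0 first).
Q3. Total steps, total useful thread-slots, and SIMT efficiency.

step 0: eval (s == (0 + s))          {0,1,2,3,4,5,6,7}
step 1: u <- -7                      {0,1,2,3,4,5,6,7}
step 2: s <- tid                     {0,1,2,3,4,5,6,7}
step 3: s <- (min(u, tid) * max(s, tid)) {0,1,2,3,4,5,6,7}

Answer: 4 steps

s: 0,-7,-14,-21,-28,-35,-42,-49
u: -7,-7,-7,-7,-7,-7,-7,-7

steps = 4; useful = 32; efficiency = 32/32 = 1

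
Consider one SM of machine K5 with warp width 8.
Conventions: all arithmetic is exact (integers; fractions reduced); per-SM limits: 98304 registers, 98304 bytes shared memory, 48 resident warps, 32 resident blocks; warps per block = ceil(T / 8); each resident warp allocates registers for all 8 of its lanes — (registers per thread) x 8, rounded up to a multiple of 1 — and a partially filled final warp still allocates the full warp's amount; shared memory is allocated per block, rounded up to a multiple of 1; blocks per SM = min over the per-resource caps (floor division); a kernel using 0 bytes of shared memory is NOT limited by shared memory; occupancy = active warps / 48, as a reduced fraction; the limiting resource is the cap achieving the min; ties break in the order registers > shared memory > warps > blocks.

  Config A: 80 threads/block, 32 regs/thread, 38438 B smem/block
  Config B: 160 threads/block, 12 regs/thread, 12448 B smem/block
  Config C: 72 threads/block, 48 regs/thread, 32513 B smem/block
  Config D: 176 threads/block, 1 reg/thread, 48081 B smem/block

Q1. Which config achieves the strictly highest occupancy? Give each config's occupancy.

occupancies: A 5/12, B 5/6, C 9/16, D 11/12

Answer: D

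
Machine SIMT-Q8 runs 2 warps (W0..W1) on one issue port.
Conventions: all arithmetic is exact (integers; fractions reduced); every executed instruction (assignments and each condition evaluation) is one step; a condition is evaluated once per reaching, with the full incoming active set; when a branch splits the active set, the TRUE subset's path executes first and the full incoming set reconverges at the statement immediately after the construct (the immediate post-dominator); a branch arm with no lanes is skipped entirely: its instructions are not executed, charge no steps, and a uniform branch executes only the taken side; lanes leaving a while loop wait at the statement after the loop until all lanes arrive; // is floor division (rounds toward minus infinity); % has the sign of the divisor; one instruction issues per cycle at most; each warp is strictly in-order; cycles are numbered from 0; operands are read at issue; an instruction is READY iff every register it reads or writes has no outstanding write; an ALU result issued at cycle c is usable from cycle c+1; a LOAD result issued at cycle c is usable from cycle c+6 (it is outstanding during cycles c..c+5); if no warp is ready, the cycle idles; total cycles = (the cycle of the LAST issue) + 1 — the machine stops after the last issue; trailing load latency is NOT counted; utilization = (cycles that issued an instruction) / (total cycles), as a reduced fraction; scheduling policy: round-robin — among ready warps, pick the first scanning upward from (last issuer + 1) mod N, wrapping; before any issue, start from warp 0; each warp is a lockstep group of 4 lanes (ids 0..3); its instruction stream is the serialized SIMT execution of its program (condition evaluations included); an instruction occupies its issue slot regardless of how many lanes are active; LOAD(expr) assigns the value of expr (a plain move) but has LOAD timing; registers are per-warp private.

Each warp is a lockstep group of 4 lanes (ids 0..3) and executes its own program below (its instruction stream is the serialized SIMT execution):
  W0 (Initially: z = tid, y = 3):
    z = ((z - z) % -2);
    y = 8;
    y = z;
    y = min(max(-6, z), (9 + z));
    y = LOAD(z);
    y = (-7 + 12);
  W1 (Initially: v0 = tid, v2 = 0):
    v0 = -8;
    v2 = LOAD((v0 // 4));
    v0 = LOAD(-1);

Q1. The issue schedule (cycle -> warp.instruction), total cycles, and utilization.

cycle 0: W0.I0
cycle 1: W1.I0
cycle 2: W0.I1
cycle 3: W1.I1
cycle 4: W0.I2
cycle 5: W1.I2
cycle 6: W0.I3
cycle 7: W0.I4
cycle 8: idle
cycle 9: idle
cycle 10: idle
cycle 11: idle
cycle 12: idle
cycle 13: W0.I5

Answer: 14 cycles, utilization 9/14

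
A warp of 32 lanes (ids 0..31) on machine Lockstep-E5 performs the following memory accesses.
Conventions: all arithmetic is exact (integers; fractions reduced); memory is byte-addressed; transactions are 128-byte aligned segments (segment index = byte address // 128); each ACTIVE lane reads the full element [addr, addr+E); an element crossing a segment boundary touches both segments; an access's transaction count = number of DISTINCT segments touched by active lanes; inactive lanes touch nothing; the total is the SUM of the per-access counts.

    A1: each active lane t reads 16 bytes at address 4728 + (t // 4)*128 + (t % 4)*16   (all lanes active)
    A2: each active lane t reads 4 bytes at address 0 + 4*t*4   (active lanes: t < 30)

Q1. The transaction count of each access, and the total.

A1: 9 transactions
A2: 4 transactions

Answer: 9,4; total 13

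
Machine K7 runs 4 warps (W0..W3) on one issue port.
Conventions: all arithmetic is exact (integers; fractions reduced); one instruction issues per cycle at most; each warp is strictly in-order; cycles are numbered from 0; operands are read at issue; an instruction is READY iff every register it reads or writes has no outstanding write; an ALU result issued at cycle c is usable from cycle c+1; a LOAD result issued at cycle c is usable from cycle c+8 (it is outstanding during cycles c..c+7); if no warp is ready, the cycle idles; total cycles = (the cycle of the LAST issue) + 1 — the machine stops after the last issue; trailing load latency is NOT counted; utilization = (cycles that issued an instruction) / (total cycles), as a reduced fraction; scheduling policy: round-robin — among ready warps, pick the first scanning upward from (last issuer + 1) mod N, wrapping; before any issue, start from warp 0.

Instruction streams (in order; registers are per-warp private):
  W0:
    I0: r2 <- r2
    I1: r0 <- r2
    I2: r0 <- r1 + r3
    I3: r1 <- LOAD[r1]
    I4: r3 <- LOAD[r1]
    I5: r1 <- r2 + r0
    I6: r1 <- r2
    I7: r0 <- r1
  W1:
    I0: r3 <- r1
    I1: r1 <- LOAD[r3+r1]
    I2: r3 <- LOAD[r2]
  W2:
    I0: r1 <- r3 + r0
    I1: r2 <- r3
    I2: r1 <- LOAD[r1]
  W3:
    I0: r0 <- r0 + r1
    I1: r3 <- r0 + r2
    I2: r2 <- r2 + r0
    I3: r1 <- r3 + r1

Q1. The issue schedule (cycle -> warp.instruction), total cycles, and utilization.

cycle 0: W0.I0
cycle 1: W1.I0
cycle 2: W2.I0
cycle 3: W3.I0
cycle 4: W0.I1
cycle 5: W1.I1
cycle 6: W2.I1
cycle 7: W3.I1
cycle 8: W0.I2
cycle 9: W1.I2
cycle 10: W2.I2
cycle 11: W3.I2
cycle 12: W0.I3
cycle 13: W3.I3
cycle 14: idle
cycle 15: idle
cycle 16: idle
cycle 17: idle
cycle 18: idle
cycle 19: idle
cycle 20: W0.I4
cycle 21: W0.I5
cycle 22: W0.I6
cycle 23: W0.I7

Answer: 24 cycles, utilization 3/4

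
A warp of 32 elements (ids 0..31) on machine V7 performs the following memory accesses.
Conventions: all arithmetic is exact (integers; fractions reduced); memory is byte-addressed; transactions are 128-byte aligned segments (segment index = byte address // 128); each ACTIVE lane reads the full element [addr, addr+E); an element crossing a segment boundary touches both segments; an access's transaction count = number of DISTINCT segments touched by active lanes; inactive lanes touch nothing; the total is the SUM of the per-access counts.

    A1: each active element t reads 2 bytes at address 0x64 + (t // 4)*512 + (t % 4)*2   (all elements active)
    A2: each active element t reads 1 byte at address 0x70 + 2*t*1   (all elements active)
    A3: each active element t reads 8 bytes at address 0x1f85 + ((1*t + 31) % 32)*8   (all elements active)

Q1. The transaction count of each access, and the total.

A1: 8 transactions
A2: 2 transactions
A3: 3 transactions

Answer: 8,2,3; total 13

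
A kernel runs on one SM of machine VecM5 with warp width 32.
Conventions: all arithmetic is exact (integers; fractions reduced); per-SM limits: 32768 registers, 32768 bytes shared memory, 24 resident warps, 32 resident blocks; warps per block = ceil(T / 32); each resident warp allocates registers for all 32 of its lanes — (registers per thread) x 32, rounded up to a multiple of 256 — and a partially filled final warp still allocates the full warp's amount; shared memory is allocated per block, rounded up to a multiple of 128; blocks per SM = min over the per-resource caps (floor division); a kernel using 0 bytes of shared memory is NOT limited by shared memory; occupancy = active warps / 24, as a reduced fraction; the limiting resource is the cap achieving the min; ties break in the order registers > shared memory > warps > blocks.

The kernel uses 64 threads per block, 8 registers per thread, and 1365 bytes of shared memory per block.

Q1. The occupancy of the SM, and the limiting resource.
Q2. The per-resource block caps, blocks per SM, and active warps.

Answer: occupancy 1, limited by warps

registers: 64 blocks
shared memory: 23 blocks
warps: 12 blocks
blocks: 32 blocks

Answer: 12 blocks, 24 active warps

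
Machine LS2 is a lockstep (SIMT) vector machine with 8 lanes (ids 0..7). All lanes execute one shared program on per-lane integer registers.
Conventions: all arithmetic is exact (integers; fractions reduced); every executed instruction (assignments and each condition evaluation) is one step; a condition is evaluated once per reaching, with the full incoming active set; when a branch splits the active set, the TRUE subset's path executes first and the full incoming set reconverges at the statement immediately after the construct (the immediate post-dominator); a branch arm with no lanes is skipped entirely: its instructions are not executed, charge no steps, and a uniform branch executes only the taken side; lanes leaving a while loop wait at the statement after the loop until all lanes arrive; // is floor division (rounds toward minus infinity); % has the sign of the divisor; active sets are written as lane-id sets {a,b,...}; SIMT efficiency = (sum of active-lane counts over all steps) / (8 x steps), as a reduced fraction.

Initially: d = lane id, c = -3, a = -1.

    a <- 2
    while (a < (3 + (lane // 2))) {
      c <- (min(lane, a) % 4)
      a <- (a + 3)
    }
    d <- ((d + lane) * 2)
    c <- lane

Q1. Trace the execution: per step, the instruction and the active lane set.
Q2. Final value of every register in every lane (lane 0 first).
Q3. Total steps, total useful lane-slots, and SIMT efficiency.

step 0: a <- 2                       {0,1,2,3,4,5,6,7}
step 1: eval (a < (3 + (lane // 2))) {0,1,2,3,4,5,6,7}
step 2: c <- (min(lane, a) % 4)      {0,1,2,3,4,5,6,7}
step 3: a <- (a + 3)                 {0,1,2,3,4,5,6,7}
step 4: eval (a < (3 + (lane // 2))) {0,1,2,3,4,5,6,7}
step 5: c <- (min(lane, a) % 4)      {6,7}
step 6: a <- (a + 3)                 {6,7}
step 7: eval (a < (3 + (lane // 2))) {6,7}
step 8: d <- ((d + lane) * 2)        {0,1,2,3,4,5,6,7}
step 9: c <- lane                    {0,1,2,3,4,5,6,7}

Answer: 10 steps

d: 0,4,8,12,16,20,24,28
c: 0,1,2,3,4,5,6,7
a: 5,5,5,5,5,5,8,8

steps = 10; useful = 62; efficiency = 62/80 = 31/40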